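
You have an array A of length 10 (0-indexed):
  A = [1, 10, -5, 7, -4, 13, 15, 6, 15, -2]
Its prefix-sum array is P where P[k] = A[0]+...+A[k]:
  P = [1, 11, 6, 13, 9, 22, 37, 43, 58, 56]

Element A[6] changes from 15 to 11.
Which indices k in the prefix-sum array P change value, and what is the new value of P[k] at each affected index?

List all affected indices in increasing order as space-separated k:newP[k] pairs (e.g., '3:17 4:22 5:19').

Answer: 6:33 7:39 8:54 9:52

Derivation:
P[k] = A[0] + ... + A[k]
P[k] includes A[6] iff k >= 6
Affected indices: 6, 7, ..., 9; delta = -4
  P[6]: 37 + -4 = 33
  P[7]: 43 + -4 = 39
  P[8]: 58 + -4 = 54
  P[9]: 56 + -4 = 52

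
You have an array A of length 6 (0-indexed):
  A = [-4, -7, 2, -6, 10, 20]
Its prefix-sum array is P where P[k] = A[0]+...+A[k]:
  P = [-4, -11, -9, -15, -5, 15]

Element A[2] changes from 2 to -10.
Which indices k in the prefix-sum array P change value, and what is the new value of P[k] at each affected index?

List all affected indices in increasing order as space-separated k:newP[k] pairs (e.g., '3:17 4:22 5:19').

Answer: 2:-21 3:-27 4:-17 5:3

Derivation:
P[k] = A[0] + ... + A[k]
P[k] includes A[2] iff k >= 2
Affected indices: 2, 3, ..., 5; delta = -12
  P[2]: -9 + -12 = -21
  P[3]: -15 + -12 = -27
  P[4]: -5 + -12 = -17
  P[5]: 15 + -12 = 3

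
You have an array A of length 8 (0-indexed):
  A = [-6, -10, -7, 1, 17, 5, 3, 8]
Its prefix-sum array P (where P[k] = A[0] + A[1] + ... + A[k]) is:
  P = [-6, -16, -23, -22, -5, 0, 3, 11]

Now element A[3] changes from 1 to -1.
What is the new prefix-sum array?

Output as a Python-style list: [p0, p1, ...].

Change: A[3] 1 -> -1, delta = -2
P[k] for k < 3: unchanged (A[3] not included)
P[k] for k >= 3: shift by delta = -2
  P[0] = -6 + 0 = -6
  P[1] = -16 + 0 = -16
  P[2] = -23 + 0 = -23
  P[3] = -22 + -2 = -24
  P[4] = -5 + -2 = -7
  P[5] = 0 + -2 = -2
  P[6] = 3 + -2 = 1
  P[7] = 11 + -2 = 9

Answer: [-6, -16, -23, -24, -7, -2, 1, 9]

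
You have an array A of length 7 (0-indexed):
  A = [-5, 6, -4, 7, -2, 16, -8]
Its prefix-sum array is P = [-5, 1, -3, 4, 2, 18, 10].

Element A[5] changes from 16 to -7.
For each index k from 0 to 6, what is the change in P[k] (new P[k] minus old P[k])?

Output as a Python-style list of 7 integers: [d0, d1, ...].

Element change: A[5] 16 -> -7, delta = -23
For k < 5: P[k] unchanged, delta_P[k] = 0
For k >= 5: P[k] shifts by exactly -23
Delta array: [0, 0, 0, 0, 0, -23, -23]

Answer: [0, 0, 0, 0, 0, -23, -23]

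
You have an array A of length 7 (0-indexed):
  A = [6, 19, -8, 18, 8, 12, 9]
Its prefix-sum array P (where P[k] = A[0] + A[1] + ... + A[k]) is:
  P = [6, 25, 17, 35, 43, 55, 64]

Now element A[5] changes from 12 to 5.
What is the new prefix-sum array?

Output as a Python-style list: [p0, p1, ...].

Change: A[5] 12 -> 5, delta = -7
P[k] for k < 5: unchanged (A[5] not included)
P[k] for k >= 5: shift by delta = -7
  P[0] = 6 + 0 = 6
  P[1] = 25 + 0 = 25
  P[2] = 17 + 0 = 17
  P[3] = 35 + 0 = 35
  P[4] = 43 + 0 = 43
  P[5] = 55 + -7 = 48
  P[6] = 64 + -7 = 57

Answer: [6, 25, 17, 35, 43, 48, 57]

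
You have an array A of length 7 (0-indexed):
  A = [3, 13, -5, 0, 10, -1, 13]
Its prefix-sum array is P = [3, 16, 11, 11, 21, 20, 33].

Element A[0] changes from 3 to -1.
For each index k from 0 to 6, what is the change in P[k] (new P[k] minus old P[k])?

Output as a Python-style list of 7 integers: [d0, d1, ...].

Answer: [-4, -4, -4, -4, -4, -4, -4]

Derivation:
Element change: A[0] 3 -> -1, delta = -4
For k < 0: P[k] unchanged, delta_P[k] = 0
For k >= 0: P[k] shifts by exactly -4
Delta array: [-4, -4, -4, -4, -4, -4, -4]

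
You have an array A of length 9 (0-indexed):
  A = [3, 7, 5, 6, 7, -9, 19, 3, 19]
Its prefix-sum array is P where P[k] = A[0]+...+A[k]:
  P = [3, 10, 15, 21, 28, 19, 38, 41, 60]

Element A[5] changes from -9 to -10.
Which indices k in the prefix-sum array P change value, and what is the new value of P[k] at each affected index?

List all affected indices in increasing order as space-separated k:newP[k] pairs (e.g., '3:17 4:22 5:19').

Answer: 5:18 6:37 7:40 8:59

Derivation:
P[k] = A[0] + ... + A[k]
P[k] includes A[5] iff k >= 5
Affected indices: 5, 6, ..., 8; delta = -1
  P[5]: 19 + -1 = 18
  P[6]: 38 + -1 = 37
  P[7]: 41 + -1 = 40
  P[8]: 60 + -1 = 59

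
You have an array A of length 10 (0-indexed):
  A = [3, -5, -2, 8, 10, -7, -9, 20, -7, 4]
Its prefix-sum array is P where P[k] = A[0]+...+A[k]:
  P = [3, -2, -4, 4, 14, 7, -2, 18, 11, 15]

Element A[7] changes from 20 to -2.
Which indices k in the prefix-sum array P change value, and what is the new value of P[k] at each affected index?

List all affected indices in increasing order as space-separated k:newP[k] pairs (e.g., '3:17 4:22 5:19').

Answer: 7:-4 8:-11 9:-7

Derivation:
P[k] = A[0] + ... + A[k]
P[k] includes A[7] iff k >= 7
Affected indices: 7, 8, ..., 9; delta = -22
  P[7]: 18 + -22 = -4
  P[8]: 11 + -22 = -11
  P[9]: 15 + -22 = -7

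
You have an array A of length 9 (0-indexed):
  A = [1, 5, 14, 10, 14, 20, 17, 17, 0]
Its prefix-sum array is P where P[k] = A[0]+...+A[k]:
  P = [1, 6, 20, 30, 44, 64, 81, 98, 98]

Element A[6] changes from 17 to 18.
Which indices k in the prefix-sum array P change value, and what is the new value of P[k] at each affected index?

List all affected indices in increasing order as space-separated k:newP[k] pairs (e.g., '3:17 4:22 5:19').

P[k] = A[0] + ... + A[k]
P[k] includes A[6] iff k >= 6
Affected indices: 6, 7, ..., 8; delta = 1
  P[6]: 81 + 1 = 82
  P[7]: 98 + 1 = 99
  P[8]: 98 + 1 = 99

Answer: 6:82 7:99 8:99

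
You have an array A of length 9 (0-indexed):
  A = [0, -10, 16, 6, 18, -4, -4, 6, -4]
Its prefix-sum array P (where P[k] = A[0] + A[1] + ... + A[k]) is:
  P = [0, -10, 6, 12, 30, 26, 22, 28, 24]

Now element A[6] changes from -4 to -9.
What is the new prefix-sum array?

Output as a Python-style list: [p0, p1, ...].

Answer: [0, -10, 6, 12, 30, 26, 17, 23, 19]

Derivation:
Change: A[6] -4 -> -9, delta = -5
P[k] for k < 6: unchanged (A[6] not included)
P[k] for k >= 6: shift by delta = -5
  P[0] = 0 + 0 = 0
  P[1] = -10 + 0 = -10
  P[2] = 6 + 0 = 6
  P[3] = 12 + 0 = 12
  P[4] = 30 + 0 = 30
  P[5] = 26 + 0 = 26
  P[6] = 22 + -5 = 17
  P[7] = 28 + -5 = 23
  P[8] = 24 + -5 = 19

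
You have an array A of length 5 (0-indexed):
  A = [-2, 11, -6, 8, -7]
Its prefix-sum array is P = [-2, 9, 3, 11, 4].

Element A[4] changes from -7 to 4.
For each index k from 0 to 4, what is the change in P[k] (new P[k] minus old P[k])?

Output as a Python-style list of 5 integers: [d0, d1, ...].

Element change: A[4] -7 -> 4, delta = 11
For k < 4: P[k] unchanged, delta_P[k] = 0
For k >= 4: P[k] shifts by exactly 11
Delta array: [0, 0, 0, 0, 11]

Answer: [0, 0, 0, 0, 11]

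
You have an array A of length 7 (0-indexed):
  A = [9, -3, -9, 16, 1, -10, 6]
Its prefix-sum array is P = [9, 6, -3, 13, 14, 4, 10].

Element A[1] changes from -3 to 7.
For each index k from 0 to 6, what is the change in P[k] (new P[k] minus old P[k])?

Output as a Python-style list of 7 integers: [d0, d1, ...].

Answer: [0, 10, 10, 10, 10, 10, 10]

Derivation:
Element change: A[1] -3 -> 7, delta = 10
For k < 1: P[k] unchanged, delta_P[k] = 0
For k >= 1: P[k] shifts by exactly 10
Delta array: [0, 10, 10, 10, 10, 10, 10]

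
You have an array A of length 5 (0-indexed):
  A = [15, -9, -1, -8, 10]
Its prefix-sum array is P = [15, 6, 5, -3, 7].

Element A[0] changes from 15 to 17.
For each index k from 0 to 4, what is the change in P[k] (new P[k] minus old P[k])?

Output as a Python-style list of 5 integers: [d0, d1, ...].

Answer: [2, 2, 2, 2, 2]

Derivation:
Element change: A[0] 15 -> 17, delta = 2
For k < 0: P[k] unchanged, delta_P[k] = 0
For k >= 0: P[k] shifts by exactly 2
Delta array: [2, 2, 2, 2, 2]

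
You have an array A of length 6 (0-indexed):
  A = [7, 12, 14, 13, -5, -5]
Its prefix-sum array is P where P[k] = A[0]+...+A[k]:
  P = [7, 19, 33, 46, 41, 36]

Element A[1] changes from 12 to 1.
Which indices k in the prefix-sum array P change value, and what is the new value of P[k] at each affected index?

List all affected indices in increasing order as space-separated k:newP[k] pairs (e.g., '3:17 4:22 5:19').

P[k] = A[0] + ... + A[k]
P[k] includes A[1] iff k >= 1
Affected indices: 1, 2, ..., 5; delta = -11
  P[1]: 19 + -11 = 8
  P[2]: 33 + -11 = 22
  P[3]: 46 + -11 = 35
  P[4]: 41 + -11 = 30
  P[5]: 36 + -11 = 25

Answer: 1:8 2:22 3:35 4:30 5:25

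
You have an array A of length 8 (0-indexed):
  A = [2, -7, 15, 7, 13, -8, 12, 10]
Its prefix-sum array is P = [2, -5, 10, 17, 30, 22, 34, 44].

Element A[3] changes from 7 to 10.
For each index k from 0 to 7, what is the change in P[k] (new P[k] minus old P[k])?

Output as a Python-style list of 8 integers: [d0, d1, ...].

Element change: A[3] 7 -> 10, delta = 3
For k < 3: P[k] unchanged, delta_P[k] = 0
For k >= 3: P[k] shifts by exactly 3
Delta array: [0, 0, 0, 3, 3, 3, 3, 3]

Answer: [0, 0, 0, 3, 3, 3, 3, 3]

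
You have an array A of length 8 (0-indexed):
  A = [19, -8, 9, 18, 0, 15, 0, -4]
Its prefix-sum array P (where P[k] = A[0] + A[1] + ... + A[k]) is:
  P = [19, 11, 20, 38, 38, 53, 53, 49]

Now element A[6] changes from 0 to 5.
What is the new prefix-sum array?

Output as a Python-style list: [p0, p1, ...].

Answer: [19, 11, 20, 38, 38, 53, 58, 54]

Derivation:
Change: A[6] 0 -> 5, delta = 5
P[k] for k < 6: unchanged (A[6] not included)
P[k] for k >= 6: shift by delta = 5
  P[0] = 19 + 0 = 19
  P[1] = 11 + 0 = 11
  P[2] = 20 + 0 = 20
  P[3] = 38 + 0 = 38
  P[4] = 38 + 0 = 38
  P[5] = 53 + 0 = 53
  P[6] = 53 + 5 = 58
  P[7] = 49 + 5 = 54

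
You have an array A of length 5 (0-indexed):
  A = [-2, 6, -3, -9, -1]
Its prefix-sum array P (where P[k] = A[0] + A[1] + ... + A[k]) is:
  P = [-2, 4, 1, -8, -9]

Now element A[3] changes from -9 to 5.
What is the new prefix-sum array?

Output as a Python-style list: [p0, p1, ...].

Answer: [-2, 4, 1, 6, 5]

Derivation:
Change: A[3] -9 -> 5, delta = 14
P[k] for k < 3: unchanged (A[3] not included)
P[k] for k >= 3: shift by delta = 14
  P[0] = -2 + 0 = -2
  P[1] = 4 + 0 = 4
  P[2] = 1 + 0 = 1
  P[3] = -8 + 14 = 6
  P[4] = -9 + 14 = 5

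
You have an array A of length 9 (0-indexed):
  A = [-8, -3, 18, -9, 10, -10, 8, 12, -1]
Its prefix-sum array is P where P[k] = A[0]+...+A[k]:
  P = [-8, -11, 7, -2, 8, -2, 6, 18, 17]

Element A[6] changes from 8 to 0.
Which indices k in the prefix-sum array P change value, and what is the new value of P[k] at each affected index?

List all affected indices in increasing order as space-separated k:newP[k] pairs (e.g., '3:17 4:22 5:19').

Answer: 6:-2 7:10 8:9

Derivation:
P[k] = A[0] + ... + A[k]
P[k] includes A[6] iff k >= 6
Affected indices: 6, 7, ..., 8; delta = -8
  P[6]: 6 + -8 = -2
  P[7]: 18 + -8 = 10
  P[8]: 17 + -8 = 9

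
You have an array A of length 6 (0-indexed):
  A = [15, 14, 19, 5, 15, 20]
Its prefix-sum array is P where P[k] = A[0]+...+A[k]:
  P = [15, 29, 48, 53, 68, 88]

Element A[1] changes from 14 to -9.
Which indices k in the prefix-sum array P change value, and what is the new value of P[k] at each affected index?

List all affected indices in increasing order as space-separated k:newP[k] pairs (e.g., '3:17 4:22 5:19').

Answer: 1:6 2:25 3:30 4:45 5:65

Derivation:
P[k] = A[0] + ... + A[k]
P[k] includes A[1] iff k >= 1
Affected indices: 1, 2, ..., 5; delta = -23
  P[1]: 29 + -23 = 6
  P[2]: 48 + -23 = 25
  P[3]: 53 + -23 = 30
  P[4]: 68 + -23 = 45
  P[5]: 88 + -23 = 65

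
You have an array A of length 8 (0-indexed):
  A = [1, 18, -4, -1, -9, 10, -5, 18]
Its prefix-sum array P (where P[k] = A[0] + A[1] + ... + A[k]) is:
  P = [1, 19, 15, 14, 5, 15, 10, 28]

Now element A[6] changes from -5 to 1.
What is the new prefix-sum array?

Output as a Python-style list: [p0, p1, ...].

Change: A[6] -5 -> 1, delta = 6
P[k] for k < 6: unchanged (A[6] not included)
P[k] for k >= 6: shift by delta = 6
  P[0] = 1 + 0 = 1
  P[1] = 19 + 0 = 19
  P[2] = 15 + 0 = 15
  P[3] = 14 + 0 = 14
  P[4] = 5 + 0 = 5
  P[5] = 15 + 0 = 15
  P[6] = 10 + 6 = 16
  P[7] = 28 + 6 = 34

Answer: [1, 19, 15, 14, 5, 15, 16, 34]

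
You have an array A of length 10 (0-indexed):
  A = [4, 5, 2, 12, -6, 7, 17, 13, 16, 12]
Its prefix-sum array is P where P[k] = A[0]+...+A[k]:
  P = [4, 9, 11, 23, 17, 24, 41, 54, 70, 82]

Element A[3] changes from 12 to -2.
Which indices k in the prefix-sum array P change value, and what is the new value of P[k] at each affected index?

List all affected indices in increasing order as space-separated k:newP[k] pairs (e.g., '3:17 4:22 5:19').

P[k] = A[0] + ... + A[k]
P[k] includes A[3] iff k >= 3
Affected indices: 3, 4, ..., 9; delta = -14
  P[3]: 23 + -14 = 9
  P[4]: 17 + -14 = 3
  P[5]: 24 + -14 = 10
  P[6]: 41 + -14 = 27
  P[7]: 54 + -14 = 40
  P[8]: 70 + -14 = 56
  P[9]: 82 + -14 = 68

Answer: 3:9 4:3 5:10 6:27 7:40 8:56 9:68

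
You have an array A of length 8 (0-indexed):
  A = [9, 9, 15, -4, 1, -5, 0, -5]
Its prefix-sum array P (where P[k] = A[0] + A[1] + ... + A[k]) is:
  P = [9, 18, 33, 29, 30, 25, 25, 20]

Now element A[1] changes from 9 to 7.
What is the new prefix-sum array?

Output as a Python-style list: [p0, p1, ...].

Answer: [9, 16, 31, 27, 28, 23, 23, 18]

Derivation:
Change: A[1] 9 -> 7, delta = -2
P[k] for k < 1: unchanged (A[1] not included)
P[k] for k >= 1: shift by delta = -2
  P[0] = 9 + 0 = 9
  P[1] = 18 + -2 = 16
  P[2] = 33 + -2 = 31
  P[3] = 29 + -2 = 27
  P[4] = 30 + -2 = 28
  P[5] = 25 + -2 = 23
  P[6] = 25 + -2 = 23
  P[7] = 20 + -2 = 18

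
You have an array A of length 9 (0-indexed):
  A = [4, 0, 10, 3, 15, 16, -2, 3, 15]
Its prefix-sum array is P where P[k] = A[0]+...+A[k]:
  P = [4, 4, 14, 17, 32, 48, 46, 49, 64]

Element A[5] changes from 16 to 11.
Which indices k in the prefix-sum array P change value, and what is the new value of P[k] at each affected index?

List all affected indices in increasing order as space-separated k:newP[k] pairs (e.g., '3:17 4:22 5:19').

P[k] = A[0] + ... + A[k]
P[k] includes A[5] iff k >= 5
Affected indices: 5, 6, ..., 8; delta = -5
  P[5]: 48 + -5 = 43
  P[6]: 46 + -5 = 41
  P[7]: 49 + -5 = 44
  P[8]: 64 + -5 = 59

Answer: 5:43 6:41 7:44 8:59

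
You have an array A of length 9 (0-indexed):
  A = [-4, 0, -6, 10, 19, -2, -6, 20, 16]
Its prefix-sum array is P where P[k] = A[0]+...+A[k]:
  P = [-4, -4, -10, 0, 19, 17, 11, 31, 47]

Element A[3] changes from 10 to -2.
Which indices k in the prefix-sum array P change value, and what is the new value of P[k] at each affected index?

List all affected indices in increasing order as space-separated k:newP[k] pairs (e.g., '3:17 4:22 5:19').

P[k] = A[0] + ... + A[k]
P[k] includes A[3] iff k >= 3
Affected indices: 3, 4, ..., 8; delta = -12
  P[3]: 0 + -12 = -12
  P[4]: 19 + -12 = 7
  P[5]: 17 + -12 = 5
  P[6]: 11 + -12 = -1
  P[7]: 31 + -12 = 19
  P[8]: 47 + -12 = 35

Answer: 3:-12 4:7 5:5 6:-1 7:19 8:35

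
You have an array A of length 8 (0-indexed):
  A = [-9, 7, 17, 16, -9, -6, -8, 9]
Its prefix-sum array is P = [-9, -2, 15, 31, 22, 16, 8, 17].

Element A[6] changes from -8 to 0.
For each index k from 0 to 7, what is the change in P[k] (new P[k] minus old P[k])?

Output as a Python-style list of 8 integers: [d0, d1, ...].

Answer: [0, 0, 0, 0, 0, 0, 8, 8]

Derivation:
Element change: A[6] -8 -> 0, delta = 8
For k < 6: P[k] unchanged, delta_P[k] = 0
For k >= 6: P[k] shifts by exactly 8
Delta array: [0, 0, 0, 0, 0, 0, 8, 8]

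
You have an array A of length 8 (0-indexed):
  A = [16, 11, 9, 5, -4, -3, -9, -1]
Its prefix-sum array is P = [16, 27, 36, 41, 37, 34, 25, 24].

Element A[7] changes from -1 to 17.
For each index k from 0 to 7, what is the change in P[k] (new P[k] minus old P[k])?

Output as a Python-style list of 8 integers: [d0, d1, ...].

Element change: A[7] -1 -> 17, delta = 18
For k < 7: P[k] unchanged, delta_P[k] = 0
For k >= 7: P[k] shifts by exactly 18
Delta array: [0, 0, 0, 0, 0, 0, 0, 18]

Answer: [0, 0, 0, 0, 0, 0, 0, 18]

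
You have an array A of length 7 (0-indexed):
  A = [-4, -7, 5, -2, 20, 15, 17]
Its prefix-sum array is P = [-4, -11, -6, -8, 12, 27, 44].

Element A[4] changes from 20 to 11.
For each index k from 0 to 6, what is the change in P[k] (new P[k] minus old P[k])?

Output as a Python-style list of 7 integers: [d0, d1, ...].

Element change: A[4] 20 -> 11, delta = -9
For k < 4: P[k] unchanged, delta_P[k] = 0
For k >= 4: P[k] shifts by exactly -9
Delta array: [0, 0, 0, 0, -9, -9, -9]

Answer: [0, 0, 0, 0, -9, -9, -9]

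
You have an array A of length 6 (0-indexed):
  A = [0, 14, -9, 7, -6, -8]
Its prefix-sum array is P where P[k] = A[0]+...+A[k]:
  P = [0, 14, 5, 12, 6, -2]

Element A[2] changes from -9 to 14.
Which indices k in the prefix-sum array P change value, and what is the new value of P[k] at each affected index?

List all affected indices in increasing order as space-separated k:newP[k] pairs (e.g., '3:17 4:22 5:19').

Answer: 2:28 3:35 4:29 5:21

Derivation:
P[k] = A[0] + ... + A[k]
P[k] includes A[2] iff k >= 2
Affected indices: 2, 3, ..., 5; delta = 23
  P[2]: 5 + 23 = 28
  P[3]: 12 + 23 = 35
  P[4]: 6 + 23 = 29
  P[5]: -2 + 23 = 21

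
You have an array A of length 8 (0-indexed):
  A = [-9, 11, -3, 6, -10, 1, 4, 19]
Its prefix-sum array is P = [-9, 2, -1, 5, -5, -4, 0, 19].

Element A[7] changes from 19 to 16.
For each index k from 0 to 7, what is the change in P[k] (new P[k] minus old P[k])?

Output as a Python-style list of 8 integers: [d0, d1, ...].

Element change: A[7] 19 -> 16, delta = -3
For k < 7: P[k] unchanged, delta_P[k] = 0
For k >= 7: P[k] shifts by exactly -3
Delta array: [0, 0, 0, 0, 0, 0, 0, -3]

Answer: [0, 0, 0, 0, 0, 0, 0, -3]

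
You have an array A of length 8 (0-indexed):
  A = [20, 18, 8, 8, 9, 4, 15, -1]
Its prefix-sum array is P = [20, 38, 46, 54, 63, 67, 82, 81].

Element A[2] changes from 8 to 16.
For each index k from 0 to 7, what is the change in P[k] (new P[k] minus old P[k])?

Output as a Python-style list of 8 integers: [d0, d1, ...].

Answer: [0, 0, 8, 8, 8, 8, 8, 8]

Derivation:
Element change: A[2] 8 -> 16, delta = 8
For k < 2: P[k] unchanged, delta_P[k] = 0
For k >= 2: P[k] shifts by exactly 8
Delta array: [0, 0, 8, 8, 8, 8, 8, 8]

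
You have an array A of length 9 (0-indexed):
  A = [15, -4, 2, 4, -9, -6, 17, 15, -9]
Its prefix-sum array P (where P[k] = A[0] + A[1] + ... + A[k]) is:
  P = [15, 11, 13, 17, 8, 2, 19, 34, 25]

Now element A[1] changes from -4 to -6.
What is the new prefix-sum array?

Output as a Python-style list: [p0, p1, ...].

Answer: [15, 9, 11, 15, 6, 0, 17, 32, 23]

Derivation:
Change: A[1] -4 -> -6, delta = -2
P[k] for k < 1: unchanged (A[1] not included)
P[k] for k >= 1: shift by delta = -2
  P[0] = 15 + 0 = 15
  P[1] = 11 + -2 = 9
  P[2] = 13 + -2 = 11
  P[3] = 17 + -2 = 15
  P[4] = 8 + -2 = 6
  P[5] = 2 + -2 = 0
  P[6] = 19 + -2 = 17
  P[7] = 34 + -2 = 32
  P[8] = 25 + -2 = 23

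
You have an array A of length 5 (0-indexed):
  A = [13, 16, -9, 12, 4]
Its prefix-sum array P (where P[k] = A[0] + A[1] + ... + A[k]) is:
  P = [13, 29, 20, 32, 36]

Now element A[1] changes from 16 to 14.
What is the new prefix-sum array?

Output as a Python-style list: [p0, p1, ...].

Change: A[1] 16 -> 14, delta = -2
P[k] for k < 1: unchanged (A[1] not included)
P[k] for k >= 1: shift by delta = -2
  P[0] = 13 + 0 = 13
  P[1] = 29 + -2 = 27
  P[2] = 20 + -2 = 18
  P[3] = 32 + -2 = 30
  P[4] = 36 + -2 = 34

Answer: [13, 27, 18, 30, 34]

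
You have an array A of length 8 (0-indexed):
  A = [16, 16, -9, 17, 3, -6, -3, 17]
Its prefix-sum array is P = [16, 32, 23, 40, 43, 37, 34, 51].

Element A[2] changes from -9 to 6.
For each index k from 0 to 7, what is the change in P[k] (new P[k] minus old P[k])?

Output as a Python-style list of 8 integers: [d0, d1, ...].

Answer: [0, 0, 15, 15, 15, 15, 15, 15]

Derivation:
Element change: A[2] -9 -> 6, delta = 15
For k < 2: P[k] unchanged, delta_P[k] = 0
For k >= 2: P[k] shifts by exactly 15
Delta array: [0, 0, 15, 15, 15, 15, 15, 15]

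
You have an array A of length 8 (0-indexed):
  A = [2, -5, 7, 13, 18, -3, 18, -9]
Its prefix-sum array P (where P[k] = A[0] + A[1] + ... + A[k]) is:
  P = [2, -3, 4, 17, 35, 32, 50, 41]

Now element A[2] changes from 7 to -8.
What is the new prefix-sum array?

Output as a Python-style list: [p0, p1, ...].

Answer: [2, -3, -11, 2, 20, 17, 35, 26]

Derivation:
Change: A[2] 7 -> -8, delta = -15
P[k] for k < 2: unchanged (A[2] not included)
P[k] for k >= 2: shift by delta = -15
  P[0] = 2 + 0 = 2
  P[1] = -3 + 0 = -3
  P[2] = 4 + -15 = -11
  P[3] = 17 + -15 = 2
  P[4] = 35 + -15 = 20
  P[5] = 32 + -15 = 17
  P[6] = 50 + -15 = 35
  P[7] = 41 + -15 = 26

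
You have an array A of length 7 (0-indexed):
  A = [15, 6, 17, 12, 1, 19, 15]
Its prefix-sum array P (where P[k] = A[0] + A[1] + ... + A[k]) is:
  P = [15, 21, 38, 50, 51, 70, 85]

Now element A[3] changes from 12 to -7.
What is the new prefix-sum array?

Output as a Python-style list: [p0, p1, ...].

Answer: [15, 21, 38, 31, 32, 51, 66]

Derivation:
Change: A[3] 12 -> -7, delta = -19
P[k] for k < 3: unchanged (A[3] not included)
P[k] for k >= 3: shift by delta = -19
  P[0] = 15 + 0 = 15
  P[1] = 21 + 0 = 21
  P[2] = 38 + 0 = 38
  P[3] = 50 + -19 = 31
  P[4] = 51 + -19 = 32
  P[5] = 70 + -19 = 51
  P[6] = 85 + -19 = 66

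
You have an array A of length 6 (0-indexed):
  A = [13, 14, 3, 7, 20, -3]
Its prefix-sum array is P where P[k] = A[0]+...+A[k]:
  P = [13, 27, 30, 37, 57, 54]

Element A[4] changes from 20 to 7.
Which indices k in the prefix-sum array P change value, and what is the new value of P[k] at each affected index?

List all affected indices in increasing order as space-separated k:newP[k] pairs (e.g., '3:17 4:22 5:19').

P[k] = A[0] + ... + A[k]
P[k] includes A[4] iff k >= 4
Affected indices: 4, 5, ..., 5; delta = -13
  P[4]: 57 + -13 = 44
  P[5]: 54 + -13 = 41

Answer: 4:44 5:41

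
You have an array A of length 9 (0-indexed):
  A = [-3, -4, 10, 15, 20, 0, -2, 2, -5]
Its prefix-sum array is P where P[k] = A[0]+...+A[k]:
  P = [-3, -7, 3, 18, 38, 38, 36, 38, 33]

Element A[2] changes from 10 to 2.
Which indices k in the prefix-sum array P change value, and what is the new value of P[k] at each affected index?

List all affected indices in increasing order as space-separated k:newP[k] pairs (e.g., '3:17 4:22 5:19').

P[k] = A[0] + ... + A[k]
P[k] includes A[2] iff k >= 2
Affected indices: 2, 3, ..., 8; delta = -8
  P[2]: 3 + -8 = -5
  P[3]: 18 + -8 = 10
  P[4]: 38 + -8 = 30
  P[5]: 38 + -8 = 30
  P[6]: 36 + -8 = 28
  P[7]: 38 + -8 = 30
  P[8]: 33 + -8 = 25

Answer: 2:-5 3:10 4:30 5:30 6:28 7:30 8:25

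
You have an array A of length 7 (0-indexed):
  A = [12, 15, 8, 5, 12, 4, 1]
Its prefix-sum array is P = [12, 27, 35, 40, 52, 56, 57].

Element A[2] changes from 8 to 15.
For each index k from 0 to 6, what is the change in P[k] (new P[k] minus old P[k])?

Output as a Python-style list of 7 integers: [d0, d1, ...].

Element change: A[2] 8 -> 15, delta = 7
For k < 2: P[k] unchanged, delta_P[k] = 0
For k >= 2: P[k] shifts by exactly 7
Delta array: [0, 0, 7, 7, 7, 7, 7]

Answer: [0, 0, 7, 7, 7, 7, 7]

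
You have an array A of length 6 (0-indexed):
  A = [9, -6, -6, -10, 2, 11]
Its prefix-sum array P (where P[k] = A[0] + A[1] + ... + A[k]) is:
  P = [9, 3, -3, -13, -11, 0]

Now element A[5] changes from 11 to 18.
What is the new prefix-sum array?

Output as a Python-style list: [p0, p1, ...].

Change: A[5] 11 -> 18, delta = 7
P[k] for k < 5: unchanged (A[5] not included)
P[k] for k >= 5: shift by delta = 7
  P[0] = 9 + 0 = 9
  P[1] = 3 + 0 = 3
  P[2] = -3 + 0 = -3
  P[3] = -13 + 0 = -13
  P[4] = -11 + 0 = -11
  P[5] = 0 + 7 = 7

Answer: [9, 3, -3, -13, -11, 7]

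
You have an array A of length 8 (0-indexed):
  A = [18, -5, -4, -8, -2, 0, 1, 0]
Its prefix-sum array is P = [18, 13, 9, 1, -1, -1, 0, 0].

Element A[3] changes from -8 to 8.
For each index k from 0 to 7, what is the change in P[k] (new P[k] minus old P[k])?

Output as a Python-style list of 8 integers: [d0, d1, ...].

Answer: [0, 0, 0, 16, 16, 16, 16, 16]

Derivation:
Element change: A[3] -8 -> 8, delta = 16
For k < 3: P[k] unchanged, delta_P[k] = 0
For k >= 3: P[k] shifts by exactly 16
Delta array: [0, 0, 0, 16, 16, 16, 16, 16]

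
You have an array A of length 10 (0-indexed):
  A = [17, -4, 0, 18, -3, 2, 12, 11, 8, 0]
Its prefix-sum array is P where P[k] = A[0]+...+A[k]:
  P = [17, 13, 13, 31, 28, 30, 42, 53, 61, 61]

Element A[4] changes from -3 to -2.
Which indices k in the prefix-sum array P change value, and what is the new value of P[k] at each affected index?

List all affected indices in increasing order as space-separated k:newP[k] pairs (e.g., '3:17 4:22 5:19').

Answer: 4:29 5:31 6:43 7:54 8:62 9:62

Derivation:
P[k] = A[0] + ... + A[k]
P[k] includes A[4] iff k >= 4
Affected indices: 4, 5, ..., 9; delta = 1
  P[4]: 28 + 1 = 29
  P[5]: 30 + 1 = 31
  P[6]: 42 + 1 = 43
  P[7]: 53 + 1 = 54
  P[8]: 61 + 1 = 62
  P[9]: 61 + 1 = 62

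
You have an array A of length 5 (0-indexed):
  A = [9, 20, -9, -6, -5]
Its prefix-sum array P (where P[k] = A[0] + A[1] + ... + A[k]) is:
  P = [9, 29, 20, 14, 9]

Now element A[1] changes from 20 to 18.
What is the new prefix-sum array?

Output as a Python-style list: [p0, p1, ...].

Change: A[1] 20 -> 18, delta = -2
P[k] for k < 1: unchanged (A[1] not included)
P[k] for k >= 1: shift by delta = -2
  P[0] = 9 + 0 = 9
  P[1] = 29 + -2 = 27
  P[2] = 20 + -2 = 18
  P[3] = 14 + -2 = 12
  P[4] = 9 + -2 = 7

Answer: [9, 27, 18, 12, 7]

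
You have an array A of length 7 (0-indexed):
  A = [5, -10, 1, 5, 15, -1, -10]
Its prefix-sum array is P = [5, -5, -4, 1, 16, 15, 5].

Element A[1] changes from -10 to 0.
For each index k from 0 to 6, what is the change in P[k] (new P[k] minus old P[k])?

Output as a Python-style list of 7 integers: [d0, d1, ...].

Answer: [0, 10, 10, 10, 10, 10, 10]

Derivation:
Element change: A[1] -10 -> 0, delta = 10
For k < 1: P[k] unchanged, delta_P[k] = 0
For k >= 1: P[k] shifts by exactly 10
Delta array: [0, 10, 10, 10, 10, 10, 10]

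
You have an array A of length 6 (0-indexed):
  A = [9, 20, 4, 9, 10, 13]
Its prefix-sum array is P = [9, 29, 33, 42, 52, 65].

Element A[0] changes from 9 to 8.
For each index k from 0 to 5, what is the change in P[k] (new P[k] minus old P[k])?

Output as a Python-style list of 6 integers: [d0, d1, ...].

Answer: [-1, -1, -1, -1, -1, -1]

Derivation:
Element change: A[0] 9 -> 8, delta = -1
For k < 0: P[k] unchanged, delta_P[k] = 0
For k >= 0: P[k] shifts by exactly -1
Delta array: [-1, -1, -1, -1, -1, -1]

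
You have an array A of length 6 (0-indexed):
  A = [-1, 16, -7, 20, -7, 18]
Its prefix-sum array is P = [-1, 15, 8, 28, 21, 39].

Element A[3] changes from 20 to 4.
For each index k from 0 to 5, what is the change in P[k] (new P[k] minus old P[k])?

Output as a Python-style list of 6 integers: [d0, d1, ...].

Answer: [0, 0, 0, -16, -16, -16]

Derivation:
Element change: A[3] 20 -> 4, delta = -16
For k < 3: P[k] unchanged, delta_P[k] = 0
For k >= 3: P[k] shifts by exactly -16
Delta array: [0, 0, 0, -16, -16, -16]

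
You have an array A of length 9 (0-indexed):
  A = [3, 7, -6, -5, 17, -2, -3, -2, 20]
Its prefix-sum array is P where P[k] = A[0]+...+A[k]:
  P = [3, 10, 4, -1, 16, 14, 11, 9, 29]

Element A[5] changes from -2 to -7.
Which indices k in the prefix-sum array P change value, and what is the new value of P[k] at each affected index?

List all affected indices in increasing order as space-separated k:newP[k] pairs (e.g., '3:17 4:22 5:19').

P[k] = A[0] + ... + A[k]
P[k] includes A[5] iff k >= 5
Affected indices: 5, 6, ..., 8; delta = -5
  P[5]: 14 + -5 = 9
  P[6]: 11 + -5 = 6
  P[7]: 9 + -5 = 4
  P[8]: 29 + -5 = 24

Answer: 5:9 6:6 7:4 8:24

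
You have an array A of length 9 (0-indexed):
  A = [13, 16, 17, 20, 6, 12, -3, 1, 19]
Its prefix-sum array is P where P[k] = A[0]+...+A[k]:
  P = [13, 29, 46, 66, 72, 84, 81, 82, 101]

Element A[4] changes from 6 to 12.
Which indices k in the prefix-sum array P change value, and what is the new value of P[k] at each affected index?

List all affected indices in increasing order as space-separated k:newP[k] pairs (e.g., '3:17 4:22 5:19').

Answer: 4:78 5:90 6:87 7:88 8:107

Derivation:
P[k] = A[0] + ... + A[k]
P[k] includes A[4] iff k >= 4
Affected indices: 4, 5, ..., 8; delta = 6
  P[4]: 72 + 6 = 78
  P[5]: 84 + 6 = 90
  P[6]: 81 + 6 = 87
  P[7]: 82 + 6 = 88
  P[8]: 101 + 6 = 107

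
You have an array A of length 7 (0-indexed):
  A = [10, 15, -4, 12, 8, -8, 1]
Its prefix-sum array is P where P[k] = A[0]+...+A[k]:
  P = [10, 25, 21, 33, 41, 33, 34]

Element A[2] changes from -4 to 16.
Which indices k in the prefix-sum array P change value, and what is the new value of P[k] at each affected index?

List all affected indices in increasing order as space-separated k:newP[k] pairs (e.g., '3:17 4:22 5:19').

Answer: 2:41 3:53 4:61 5:53 6:54

Derivation:
P[k] = A[0] + ... + A[k]
P[k] includes A[2] iff k >= 2
Affected indices: 2, 3, ..., 6; delta = 20
  P[2]: 21 + 20 = 41
  P[3]: 33 + 20 = 53
  P[4]: 41 + 20 = 61
  P[5]: 33 + 20 = 53
  P[6]: 34 + 20 = 54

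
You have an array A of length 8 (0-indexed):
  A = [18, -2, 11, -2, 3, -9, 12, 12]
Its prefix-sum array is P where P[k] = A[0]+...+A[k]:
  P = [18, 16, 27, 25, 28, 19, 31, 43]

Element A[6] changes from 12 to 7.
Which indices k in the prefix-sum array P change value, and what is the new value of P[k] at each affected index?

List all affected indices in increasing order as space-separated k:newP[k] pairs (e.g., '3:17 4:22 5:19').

Answer: 6:26 7:38

Derivation:
P[k] = A[0] + ... + A[k]
P[k] includes A[6] iff k >= 6
Affected indices: 6, 7, ..., 7; delta = -5
  P[6]: 31 + -5 = 26
  P[7]: 43 + -5 = 38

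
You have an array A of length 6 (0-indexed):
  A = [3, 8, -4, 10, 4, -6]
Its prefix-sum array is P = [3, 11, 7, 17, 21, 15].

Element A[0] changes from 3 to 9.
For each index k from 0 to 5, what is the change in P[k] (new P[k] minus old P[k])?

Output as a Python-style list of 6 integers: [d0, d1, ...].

Element change: A[0] 3 -> 9, delta = 6
For k < 0: P[k] unchanged, delta_P[k] = 0
For k >= 0: P[k] shifts by exactly 6
Delta array: [6, 6, 6, 6, 6, 6]

Answer: [6, 6, 6, 6, 6, 6]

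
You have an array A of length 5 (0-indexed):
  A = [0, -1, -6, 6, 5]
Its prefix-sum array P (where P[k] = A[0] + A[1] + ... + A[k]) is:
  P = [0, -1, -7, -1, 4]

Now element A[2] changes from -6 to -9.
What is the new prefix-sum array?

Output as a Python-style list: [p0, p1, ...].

Answer: [0, -1, -10, -4, 1]

Derivation:
Change: A[2] -6 -> -9, delta = -3
P[k] for k < 2: unchanged (A[2] not included)
P[k] for k >= 2: shift by delta = -3
  P[0] = 0 + 0 = 0
  P[1] = -1 + 0 = -1
  P[2] = -7 + -3 = -10
  P[3] = -1 + -3 = -4
  P[4] = 4 + -3 = 1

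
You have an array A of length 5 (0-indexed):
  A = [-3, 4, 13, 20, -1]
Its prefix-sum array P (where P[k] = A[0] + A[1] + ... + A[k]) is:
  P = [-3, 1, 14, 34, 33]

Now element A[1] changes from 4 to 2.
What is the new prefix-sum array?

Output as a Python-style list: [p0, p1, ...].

Change: A[1] 4 -> 2, delta = -2
P[k] for k < 1: unchanged (A[1] not included)
P[k] for k >= 1: shift by delta = -2
  P[0] = -3 + 0 = -3
  P[1] = 1 + -2 = -1
  P[2] = 14 + -2 = 12
  P[3] = 34 + -2 = 32
  P[4] = 33 + -2 = 31

Answer: [-3, -1, 12, 32, 31]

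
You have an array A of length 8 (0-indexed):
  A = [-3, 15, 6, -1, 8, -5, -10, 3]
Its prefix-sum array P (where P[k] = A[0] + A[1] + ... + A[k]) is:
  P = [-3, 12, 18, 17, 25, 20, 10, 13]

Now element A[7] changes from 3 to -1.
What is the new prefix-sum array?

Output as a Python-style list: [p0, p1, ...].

Change: A[7] 3 -> -1, delta = -4
P[k] for k < 7: unchanged (A[7] not included)
P[k] for k >= 7: shift by delta = -4
  P[0] = -3 + 0 = -3
  P[1] = 12 + 0 = 12
  P[2] = 18 + 0 = 18
  P[3] = 17 + 0 = 17
  P[4] = 25 + 0 = 25
  P[5] = 20 + 0 = 20
  P[6] = 10 + 0 = 10
  P[7] = 13 + -4 = 9

Answer: [-3, 12, 18, 17, 25, 20, 10, 9]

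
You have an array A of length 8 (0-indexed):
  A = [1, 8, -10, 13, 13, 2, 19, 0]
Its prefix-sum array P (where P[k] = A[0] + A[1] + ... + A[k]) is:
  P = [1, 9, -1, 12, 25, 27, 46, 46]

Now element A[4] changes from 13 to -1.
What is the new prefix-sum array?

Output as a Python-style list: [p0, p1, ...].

Answer: [1, 9, -1, 12, 11, 13, 32, 32]

Derivation:
Change: A[4] 13 -> -1, delta = -14
P[k] for k < 4: unchanged (A[4] not included)
P[k] for k >= 4: shift by delta = -14
  P[0] = 1 + 0 = 1
  P[1] = 9 + 0 = 9
  P[2] = -1 + 0 = -1
  P[3] = 12 + 0 = 12
  P[4] = 25 + -14 = 11
  P[5] = 27 + -14 = 13
  P[6] = 46 + -14 = 32
  P[7] = 46 + -14 = 32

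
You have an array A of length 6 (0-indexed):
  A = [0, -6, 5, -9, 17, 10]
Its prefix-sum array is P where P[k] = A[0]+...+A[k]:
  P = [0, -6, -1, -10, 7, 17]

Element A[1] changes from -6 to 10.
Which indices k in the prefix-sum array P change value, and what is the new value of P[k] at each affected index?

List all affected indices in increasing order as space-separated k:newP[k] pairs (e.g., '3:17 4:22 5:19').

P[k] = A[0] + ... + A[k]
P[k] includes A[1] iff k >= 1
Affected indices: 1, 2, ..., 5; delta = 16
  P[1]: -6 + 16 = 10
  P[2]: -1 + 16 = 15
  P[3]: -10 + 16 = 6
  P[4]: 7 + 16 = 23
  P[5]: 17 + 16 = 33

Answer: 1:10 2:15 3:6 4:23 5:33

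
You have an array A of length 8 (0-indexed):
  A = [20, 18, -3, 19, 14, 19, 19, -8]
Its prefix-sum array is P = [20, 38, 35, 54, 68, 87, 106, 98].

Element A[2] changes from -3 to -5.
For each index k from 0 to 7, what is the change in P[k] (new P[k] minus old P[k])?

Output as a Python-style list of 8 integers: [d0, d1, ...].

Answer: [0, 0, -2, -2, -2, -2, -2, -2]

Derivation:
Element change: A[2] -3 -> -5, delta = -2
For k < 2: P[k] unchanged, delta_P[k] = 0
For k >= 2: P[k] shifts by exactly -2
Delta array: [0, 0, -2, -2, -2, -2, -2, -2]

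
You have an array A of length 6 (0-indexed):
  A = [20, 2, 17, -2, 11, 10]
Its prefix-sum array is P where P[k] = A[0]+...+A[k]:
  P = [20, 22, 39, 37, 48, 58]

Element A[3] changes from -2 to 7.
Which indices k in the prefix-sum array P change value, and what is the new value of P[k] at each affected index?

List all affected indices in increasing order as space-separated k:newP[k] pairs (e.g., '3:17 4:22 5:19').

P[k] = A[0] + ... + A[k]
P[k] includes A[3] iff k >= 3
Affected indices: 3, 4, ..., 5; delta = 9
  P[3]: 37 + 9 = 46
  P[4]: 48 + 9 = 57
  P[5]: 58 + 9 = 67

Answer: 3:46 4:57 5:67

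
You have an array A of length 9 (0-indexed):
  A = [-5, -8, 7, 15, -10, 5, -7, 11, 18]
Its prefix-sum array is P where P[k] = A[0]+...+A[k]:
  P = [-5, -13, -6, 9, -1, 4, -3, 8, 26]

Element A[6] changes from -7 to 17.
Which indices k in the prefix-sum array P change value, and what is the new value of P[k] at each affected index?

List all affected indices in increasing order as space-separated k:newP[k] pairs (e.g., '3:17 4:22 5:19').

Answer: 6:21 7:32 8:50

Derivation:
P[k] = A[0] + ... + A[k]
P[k] includes A[6] iff k >= 6
Affected indices: 6, 7, ..., 8; delta = 24
  P[6]: -3 + 24 = 21
  P[7]: 8 + 24 = 32
  P[8]: 26 + 24 = 50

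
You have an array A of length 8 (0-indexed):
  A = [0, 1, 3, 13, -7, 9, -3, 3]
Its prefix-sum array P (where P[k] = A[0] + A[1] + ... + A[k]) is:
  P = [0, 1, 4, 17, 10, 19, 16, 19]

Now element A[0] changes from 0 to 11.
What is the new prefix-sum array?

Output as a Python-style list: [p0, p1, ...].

Change: A[0] 0 -> 11, delta = 11
P[k] for k < 0: unchanged (A[0] not included)
P[k] for k >= 0: shift by delta = 11
  P[0] = 0 + 11 = 11
  P[1] = 1 + 11 = 12
  P[2] = 4 + 11 = 15
  P[3] = 17 + 11 = 28
  P[4] = 10 + 11 = 21
  P[5] = 19 + 11 = 30
  P[6] = 16 + 11 = 27
  P[7] = 19 + 11 = 30

Answer: [11, 12, 15, 28, 21, 30, 27, 30]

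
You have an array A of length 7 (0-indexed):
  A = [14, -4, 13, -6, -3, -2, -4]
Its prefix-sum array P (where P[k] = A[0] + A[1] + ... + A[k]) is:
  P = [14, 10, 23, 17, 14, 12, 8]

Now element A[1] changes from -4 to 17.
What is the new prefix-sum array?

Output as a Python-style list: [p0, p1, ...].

Answer: [14, 31, 44, 38, 35, 33, 29]

Derivation:
Change: A[1] -4 -> 17, delta = 21
P[k] for k < 1: unchanged (A[1] not included)
P[k] for k >= 1: shift by delta = 21
  P[0] = 14 + 0 = 14
  P[1] = 10 + 21 = 31
  P[2] = 23 + 21 = 44
  P[3] = 17 + 21 = 38
  P[4] = 14 + 21 = 35
  P[5] = 12 + 21 = 33
  P[6] = 8 + 21 = 29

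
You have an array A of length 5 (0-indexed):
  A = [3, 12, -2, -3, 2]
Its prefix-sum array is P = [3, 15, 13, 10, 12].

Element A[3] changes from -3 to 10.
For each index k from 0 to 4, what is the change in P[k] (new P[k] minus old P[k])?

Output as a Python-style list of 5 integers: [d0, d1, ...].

Answer: [0, 0, 0, 13, 13]

Derivation:
Element change: A[3] -3 -> 10, delta = 13
For k < 3: P[k] unchanged, delta_P[k] = 0
For k >= 3: P[k] shifts by exactly 13
Delta array: [0, 0, 0, 13, 13]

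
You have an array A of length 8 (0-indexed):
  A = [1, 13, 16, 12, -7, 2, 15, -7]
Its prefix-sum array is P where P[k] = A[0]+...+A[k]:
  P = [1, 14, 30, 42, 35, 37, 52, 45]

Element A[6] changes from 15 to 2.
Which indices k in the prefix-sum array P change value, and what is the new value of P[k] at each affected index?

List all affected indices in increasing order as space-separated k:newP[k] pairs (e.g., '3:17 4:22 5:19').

Answer: 6:39 7:32

Derivation:
P[k] = A[0] + ... + A[k]
P[k] includes A[6] iff k >= 6
Affected indices: 6, 7, ..., 7; delta = -13
  P[6]: 52 + -13 = 39
  P[7]: 45 + -13 = 32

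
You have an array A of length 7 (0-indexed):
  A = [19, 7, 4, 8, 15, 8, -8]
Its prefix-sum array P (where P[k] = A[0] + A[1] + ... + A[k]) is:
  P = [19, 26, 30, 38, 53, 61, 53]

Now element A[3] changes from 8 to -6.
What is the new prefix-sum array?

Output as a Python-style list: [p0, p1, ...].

Answer: [19, 26, 30, 24, 39, 47, 39]

Derivation:
Change: A[3] 8 -> -6, delta = -14
P[k] for k < 3: unchanged (A[3] not included)
P[k] for k >= 3: shift by delta = -14
  P[0] = 19 + 0 = 19
  P[1] = 26 + 0 = 26
  P[2] = 30 + 0 = 30
  P[3] = 38 + -14 = 24
  P[4] = 53 + -14 = 39
  P[5] = 61 + -14 = 47
  P[6] = 53 + -14 = 39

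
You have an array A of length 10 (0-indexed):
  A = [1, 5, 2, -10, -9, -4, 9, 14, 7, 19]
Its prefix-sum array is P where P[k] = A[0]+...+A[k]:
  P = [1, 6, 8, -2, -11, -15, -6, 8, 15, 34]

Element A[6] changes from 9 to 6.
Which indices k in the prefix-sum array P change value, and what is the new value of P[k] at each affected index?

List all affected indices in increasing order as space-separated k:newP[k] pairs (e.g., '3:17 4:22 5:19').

Answer: 6:-9 7:5 8:12 9:31

Derivation:
P[k] = A[0] + ... + A[k]
P[k] includes A[6] iff k >= 6
Affected indices: 6, 7, ..., 9; delta = -3
  P[6]: -6 + -3 = -9
  P[7]: 8 + -3 = 5
  P[8]: 15 + -3 = 12
  P[9]: 34 + -3 = 31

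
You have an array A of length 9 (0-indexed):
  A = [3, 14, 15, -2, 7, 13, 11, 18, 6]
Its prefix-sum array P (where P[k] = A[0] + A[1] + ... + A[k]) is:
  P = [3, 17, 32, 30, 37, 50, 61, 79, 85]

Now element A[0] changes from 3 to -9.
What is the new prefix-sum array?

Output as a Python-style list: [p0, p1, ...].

Answer: [-9, 5, 20, 18, 25, 38, 49, 67, 73]

Derivation:
Change: A[0] 3 -> -9, delta = -12
P[k] for k < 0: unchanged (A[0] not included)
P[k] for k >= 0: shift by delta = -12
  P[0] = 3 + -12 = -9
  P[1] = 17 + -12 = 5
  P[2] = 32 + -12 = 20
  P[3] = 30 + -12 = 18
  P[4] = 37 + -12 = 25
  P[5] = 50 + -12 = 38
  P[6] = 61 + -12 = 49
  P[7] = 79 + -12 = 67
  P[8] = 85 + -12 = 73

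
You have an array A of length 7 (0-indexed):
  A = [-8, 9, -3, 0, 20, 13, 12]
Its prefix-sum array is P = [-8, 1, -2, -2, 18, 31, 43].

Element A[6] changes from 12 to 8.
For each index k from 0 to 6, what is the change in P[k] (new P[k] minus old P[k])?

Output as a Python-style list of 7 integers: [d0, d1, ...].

Element change: A[6] 12 -> 8, delta = -4
For k < 6: P[k] unchanged, delta_P[k] = 0
For k >= 6: P[k] shifts by exactly -4
Delta array: [0, 0, 0, 0, 0, 0, -4]

Answer: [0, 0, 0, 0, 0, 0, -4]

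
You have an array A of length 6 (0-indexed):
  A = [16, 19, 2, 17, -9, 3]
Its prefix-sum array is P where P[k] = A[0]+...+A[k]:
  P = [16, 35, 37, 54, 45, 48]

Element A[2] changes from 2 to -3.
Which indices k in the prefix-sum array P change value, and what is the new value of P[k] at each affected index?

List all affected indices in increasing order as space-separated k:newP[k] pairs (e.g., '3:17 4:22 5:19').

Answer: 2:32 3:49 4:40 5:43

Derivation:
P[k] = A[0] + ... + A[k]
P[k] includes A[2] iff k >= 2
Affected indices: 2, 3, ..., 5; delta = -5
  P[2]: 37 + -5 = 32
  P[3]: 54 + -5 = 49
  P[4]: 45 + -5 = 40
  P[5]: 48 + -5 = 43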